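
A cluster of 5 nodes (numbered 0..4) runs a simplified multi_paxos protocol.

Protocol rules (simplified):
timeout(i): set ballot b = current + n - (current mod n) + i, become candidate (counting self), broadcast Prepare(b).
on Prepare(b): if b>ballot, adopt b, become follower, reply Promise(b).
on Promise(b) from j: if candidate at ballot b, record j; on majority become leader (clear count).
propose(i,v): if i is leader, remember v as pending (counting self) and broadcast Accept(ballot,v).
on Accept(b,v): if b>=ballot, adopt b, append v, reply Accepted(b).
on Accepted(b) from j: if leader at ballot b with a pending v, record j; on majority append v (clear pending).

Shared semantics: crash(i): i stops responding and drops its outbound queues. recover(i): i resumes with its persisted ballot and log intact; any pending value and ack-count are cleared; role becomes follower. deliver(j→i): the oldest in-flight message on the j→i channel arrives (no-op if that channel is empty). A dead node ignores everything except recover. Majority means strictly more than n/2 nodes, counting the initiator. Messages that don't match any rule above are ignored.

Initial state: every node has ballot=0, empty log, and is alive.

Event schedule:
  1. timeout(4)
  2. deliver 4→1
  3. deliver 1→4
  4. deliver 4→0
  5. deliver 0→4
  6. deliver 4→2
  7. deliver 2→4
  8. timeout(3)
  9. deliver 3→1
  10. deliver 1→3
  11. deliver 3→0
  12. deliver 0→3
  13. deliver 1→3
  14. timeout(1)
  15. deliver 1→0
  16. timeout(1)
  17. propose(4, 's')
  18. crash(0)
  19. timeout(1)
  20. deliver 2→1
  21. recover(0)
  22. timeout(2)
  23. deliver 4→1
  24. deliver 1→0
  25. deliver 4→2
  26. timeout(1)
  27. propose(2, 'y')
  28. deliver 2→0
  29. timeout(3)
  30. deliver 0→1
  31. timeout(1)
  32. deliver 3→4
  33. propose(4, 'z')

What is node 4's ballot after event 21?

after 1 — timeout(4): n4:cand/b9/[-]
after 2 — deliver 4→1: n1:foll/b9/[-]
after 3 — deliver 1→4: ·
after 4 — deliver 4→0: n0:foll/b9/[-]
after 5 — deliver 0→4: n4:lead/b9/[-]
after 6 — deliver 4→2: n2:foll/b9/[-]
after 7 — deliver 2→4: ·
after 8 — timeout(3): n3:cand/b8/[-]
after 9 — deliver 3→1: ·
after 10 — deliver 1→3: ·
after 11 — deliver 3→0: ·
after 12 — deliver 0→3: ·
after 13 — deliver 1→3: ·
after 14 — timeout(1): n1:cand/b11/[-]
after 15 — deliver 1→0: n0:foll/b11/[-]
after 16 — timeout(1): n1:cand/b16/[-]
after 17 — propose(4,'s'): ·
after 18 — crash(0): n0:✗foll/b11/[-]
after 19 — timeout(1): n1:cand/b21/[-]
after 20 — deliver 2→1: ·
after 21 — recover(0): n0:foll/b11/[-]

9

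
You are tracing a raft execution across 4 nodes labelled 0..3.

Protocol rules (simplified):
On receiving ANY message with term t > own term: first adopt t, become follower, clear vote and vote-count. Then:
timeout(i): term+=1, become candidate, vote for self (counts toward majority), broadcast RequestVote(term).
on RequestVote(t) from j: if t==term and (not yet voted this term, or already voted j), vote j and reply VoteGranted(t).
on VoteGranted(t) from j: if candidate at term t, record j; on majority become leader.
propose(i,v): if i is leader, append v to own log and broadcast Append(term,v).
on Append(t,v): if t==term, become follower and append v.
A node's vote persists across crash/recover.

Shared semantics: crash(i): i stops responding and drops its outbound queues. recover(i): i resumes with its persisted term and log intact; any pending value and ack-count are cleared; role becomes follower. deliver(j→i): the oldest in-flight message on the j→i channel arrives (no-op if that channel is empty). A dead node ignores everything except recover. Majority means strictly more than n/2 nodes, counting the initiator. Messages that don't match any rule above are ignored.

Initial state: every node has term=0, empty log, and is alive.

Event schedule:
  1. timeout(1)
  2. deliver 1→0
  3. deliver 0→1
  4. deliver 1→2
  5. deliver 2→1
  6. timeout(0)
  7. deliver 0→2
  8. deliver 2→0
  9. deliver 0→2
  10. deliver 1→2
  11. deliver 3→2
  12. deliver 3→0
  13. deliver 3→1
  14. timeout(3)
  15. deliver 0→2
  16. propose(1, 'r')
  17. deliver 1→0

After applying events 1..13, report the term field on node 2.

after 1 — timeout(1): n1:cand/t1/[-]
after 2 — deliver 1→0: n0:foll/t1/[-]
after 3 — deliver 0→1: ·
after 4 — deliver 1→2: n2:foll/t1/[-]
after 5 — deliver 2→1: n1:lead/t1/[-]
after 6 — timeout(0): n0:cand/t2/[-]
after 7 — deliver 0→2: n2:foll/t2/[-]
after 8 — deliver 2→0: ·
after 9 — deliver 0→2: ·
after 10 — deliver 1→2: ·
after 11 — deliver 3→2: ·
after 12 — deliver 3→0: ·
after 13 — deliver 3→1: ·

2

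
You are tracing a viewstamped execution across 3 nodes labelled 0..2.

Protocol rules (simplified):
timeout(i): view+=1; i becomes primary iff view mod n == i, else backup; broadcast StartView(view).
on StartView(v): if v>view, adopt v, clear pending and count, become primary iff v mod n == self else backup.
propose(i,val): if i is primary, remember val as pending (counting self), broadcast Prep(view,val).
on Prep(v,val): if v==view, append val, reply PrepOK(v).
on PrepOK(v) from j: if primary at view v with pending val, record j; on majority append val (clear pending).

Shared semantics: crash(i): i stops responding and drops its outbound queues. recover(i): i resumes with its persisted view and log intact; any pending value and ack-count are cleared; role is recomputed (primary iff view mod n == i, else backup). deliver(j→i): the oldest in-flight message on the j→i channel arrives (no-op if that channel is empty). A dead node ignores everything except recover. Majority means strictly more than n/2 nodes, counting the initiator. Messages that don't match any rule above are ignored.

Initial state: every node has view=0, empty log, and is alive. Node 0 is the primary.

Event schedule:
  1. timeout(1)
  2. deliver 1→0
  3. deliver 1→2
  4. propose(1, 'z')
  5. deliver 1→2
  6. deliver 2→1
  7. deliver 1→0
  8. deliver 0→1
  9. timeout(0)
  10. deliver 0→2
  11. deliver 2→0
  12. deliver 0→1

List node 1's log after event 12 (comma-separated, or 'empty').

z

[1] timeout(1) → N1(prim v1 [-])
[2] deliver 1→0 → N0(back v1 [-])
[3] deliver 1→2 → N2(back v1 [-])
[4] propose(1,'z') → ∅
[5] deliver 1→2 → N2(back v1 [z])
[6] deliver 2→1 → N1(prim v1 [z])
[7] deliver 1→0 → N0(back v1 [z])
[8] deliver 0→1 → ∅
[9] timeout(0) → N0(back v2 [z])
[10] deliver 0→2 → N2(prim v2 [z])
[11] deliver 2→0 → ∅
[12] deliver 0→1 → N1(back v2 [z])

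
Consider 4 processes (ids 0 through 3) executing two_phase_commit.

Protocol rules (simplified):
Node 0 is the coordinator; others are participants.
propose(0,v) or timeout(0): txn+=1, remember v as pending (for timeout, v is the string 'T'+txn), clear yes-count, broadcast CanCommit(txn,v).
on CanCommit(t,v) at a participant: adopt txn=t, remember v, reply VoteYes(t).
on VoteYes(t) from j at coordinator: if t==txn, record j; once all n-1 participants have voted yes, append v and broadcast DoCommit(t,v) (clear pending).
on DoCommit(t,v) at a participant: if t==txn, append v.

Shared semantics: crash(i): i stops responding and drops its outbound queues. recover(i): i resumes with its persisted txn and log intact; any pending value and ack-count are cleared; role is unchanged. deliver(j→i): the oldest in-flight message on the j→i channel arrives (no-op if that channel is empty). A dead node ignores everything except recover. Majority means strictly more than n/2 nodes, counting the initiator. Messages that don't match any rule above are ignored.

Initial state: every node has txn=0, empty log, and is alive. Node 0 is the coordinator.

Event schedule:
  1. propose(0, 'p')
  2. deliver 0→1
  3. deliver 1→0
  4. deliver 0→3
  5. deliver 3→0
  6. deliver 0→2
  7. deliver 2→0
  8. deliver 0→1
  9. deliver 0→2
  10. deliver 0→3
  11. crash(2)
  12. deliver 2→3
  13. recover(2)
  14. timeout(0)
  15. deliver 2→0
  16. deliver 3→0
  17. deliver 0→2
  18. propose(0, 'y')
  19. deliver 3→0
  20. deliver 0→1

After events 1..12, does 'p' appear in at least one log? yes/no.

[1] propose(0,'p') → N0(coor t1 [-])
[2] deliver 0→1 → N1(part t1 [-])
[3] deliver 1→0 → ∅
[4] deliver 0→3 → N3(part t1 [-])
[5] deliver 3→0 → ∅
[6] deliver 0→2 → N2(part t1 [-])
[7] deliver 2→0 → N0(coor t1 [p])
[8] deliver 0→1 → N1(part t1 [p])
[9] deliver 0→2 → N2(part t1 [p])
[10] deliver 0→3 → N3(part t1 [p])
[11] crash(2) → N2(✗part t1 [p])
[12] deliver 2→3 → ∅

yes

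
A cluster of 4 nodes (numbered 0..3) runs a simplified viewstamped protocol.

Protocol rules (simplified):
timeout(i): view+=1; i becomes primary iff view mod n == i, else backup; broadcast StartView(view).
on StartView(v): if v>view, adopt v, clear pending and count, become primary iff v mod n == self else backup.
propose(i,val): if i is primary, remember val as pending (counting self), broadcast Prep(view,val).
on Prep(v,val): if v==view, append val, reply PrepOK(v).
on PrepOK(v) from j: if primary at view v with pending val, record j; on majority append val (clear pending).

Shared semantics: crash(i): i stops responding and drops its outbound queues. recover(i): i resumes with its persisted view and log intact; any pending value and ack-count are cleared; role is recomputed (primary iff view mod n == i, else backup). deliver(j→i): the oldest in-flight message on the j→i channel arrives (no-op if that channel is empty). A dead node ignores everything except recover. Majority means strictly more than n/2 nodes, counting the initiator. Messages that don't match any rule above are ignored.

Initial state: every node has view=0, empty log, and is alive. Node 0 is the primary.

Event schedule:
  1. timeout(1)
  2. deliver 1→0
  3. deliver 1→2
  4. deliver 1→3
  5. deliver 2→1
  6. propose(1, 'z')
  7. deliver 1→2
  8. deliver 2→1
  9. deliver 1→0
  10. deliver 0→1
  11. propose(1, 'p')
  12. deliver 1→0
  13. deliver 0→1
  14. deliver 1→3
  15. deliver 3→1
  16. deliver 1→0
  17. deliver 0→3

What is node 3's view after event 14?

after 1 — timeout(1): n1:prim/v1/[-]
after 2 — deliver 1→0: n0:back/v1/[-]
after 3 — deliver 1→2: n2:back/v1/[-]
after 4 — deliver 1→3: n3:back/v1/[-]
after 5 — deliver 2→1: ·
after 6 — propose(1,'z'): ·
after 7 — deliver 1→2: n2:back/v1/[z]
after 8 — deliver 2→1: ·
after 9 — deliver 1→0: n0:back/v1/[z]
after 10 — deliver 0→1: n1:prim/v1/[z]
after 11 — propose(1,'p'): ·
after 12 — deliver 1→0: n0:back/v1/[z,p]
after 13 — deliver 0→1: ·
after 14 — deliver 1→3: n3:back/v1/[z]

1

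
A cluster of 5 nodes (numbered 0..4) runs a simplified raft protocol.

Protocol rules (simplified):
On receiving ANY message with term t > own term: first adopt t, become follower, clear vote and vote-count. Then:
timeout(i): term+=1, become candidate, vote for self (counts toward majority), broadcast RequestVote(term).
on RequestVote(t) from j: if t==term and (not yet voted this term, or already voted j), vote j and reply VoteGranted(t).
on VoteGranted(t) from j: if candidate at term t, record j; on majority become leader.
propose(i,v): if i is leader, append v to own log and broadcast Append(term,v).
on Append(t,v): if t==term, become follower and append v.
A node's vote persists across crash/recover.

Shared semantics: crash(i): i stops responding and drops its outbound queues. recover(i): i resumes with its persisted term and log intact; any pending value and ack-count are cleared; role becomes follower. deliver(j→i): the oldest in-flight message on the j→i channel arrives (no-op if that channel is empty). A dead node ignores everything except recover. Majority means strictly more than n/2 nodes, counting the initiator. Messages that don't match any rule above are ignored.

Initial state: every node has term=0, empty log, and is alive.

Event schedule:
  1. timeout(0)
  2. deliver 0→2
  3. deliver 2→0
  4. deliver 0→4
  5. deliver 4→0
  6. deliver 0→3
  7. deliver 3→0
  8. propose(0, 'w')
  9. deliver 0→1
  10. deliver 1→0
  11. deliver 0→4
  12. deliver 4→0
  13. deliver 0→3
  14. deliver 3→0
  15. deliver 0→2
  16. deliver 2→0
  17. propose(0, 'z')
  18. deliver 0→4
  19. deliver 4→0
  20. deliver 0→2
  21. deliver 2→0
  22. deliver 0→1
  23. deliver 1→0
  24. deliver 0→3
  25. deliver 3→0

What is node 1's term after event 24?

1

1. timeout(0):  <0:cand t1 ->
2. deliver 0→2:  <2:foll t1 ->
3. deliver 2→0:  nop
4. deliver 0→4:  <4:foll t1 ->
5. deliver 4→0:  <0:lead t1 ->
6. deliver 0→3:  <3:foll t1 ->
7. deliver 3→0:  nop
8. propose(0,'w'):  <0:lead t1 w>
9. deliver 0→1:  <1:foll t1 ->
10. deliver 1→0:  nop
11. deliver 0→4:  <4:foll t1 w>
12. deliver 4→0:  nop
13. deliver 0→3:  <3:foll t1 w>
14. deliver 3→0:  nop
15. deliver 0→2:  <2:foll t1 w>
16. deliver 2→0:  nop
17. propose(0,'z'):  <0:lead t1 w,z>
18. deliver 0→4:  <4:foll t1 w,z>
19. deliver 4→0:  nop
20. deliver 0→2:  <2:foll t1 w,z>
21. deliver 2→0:  nop
22. deliver 0→1:  <1:foll t1 w>
23. deliver 1→0:  nop
24. deliver 0→3:  <3:foll t1 w,z>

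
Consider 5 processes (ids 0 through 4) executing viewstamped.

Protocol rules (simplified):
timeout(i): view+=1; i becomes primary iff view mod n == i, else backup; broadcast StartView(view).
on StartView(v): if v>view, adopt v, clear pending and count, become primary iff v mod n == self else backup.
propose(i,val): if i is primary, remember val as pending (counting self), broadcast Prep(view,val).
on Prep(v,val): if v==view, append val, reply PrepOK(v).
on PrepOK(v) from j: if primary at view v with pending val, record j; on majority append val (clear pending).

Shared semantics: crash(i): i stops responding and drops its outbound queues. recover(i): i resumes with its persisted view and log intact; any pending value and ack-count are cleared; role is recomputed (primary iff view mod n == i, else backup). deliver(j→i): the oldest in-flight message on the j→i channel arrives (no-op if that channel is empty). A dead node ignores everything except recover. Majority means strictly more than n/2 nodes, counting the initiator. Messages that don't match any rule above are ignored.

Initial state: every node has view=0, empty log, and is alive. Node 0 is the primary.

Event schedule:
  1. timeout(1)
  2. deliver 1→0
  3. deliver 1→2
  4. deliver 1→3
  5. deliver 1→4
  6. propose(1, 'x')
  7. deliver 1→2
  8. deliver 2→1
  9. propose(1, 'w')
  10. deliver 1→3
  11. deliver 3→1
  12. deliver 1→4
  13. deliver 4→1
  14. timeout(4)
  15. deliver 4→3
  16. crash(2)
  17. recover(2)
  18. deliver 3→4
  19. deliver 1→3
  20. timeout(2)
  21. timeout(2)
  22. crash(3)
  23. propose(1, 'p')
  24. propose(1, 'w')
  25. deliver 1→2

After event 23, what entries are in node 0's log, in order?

after 1 — timeout(1): n1:prim/v1/[-]
after 2 — deliver 1→0: n0:back/v1/[-]
after 3 — deliver 1→2: n2:back/v1/[-]
after 4 — deliver 1→3: n3:back/v1/[-]
after 5 — deliver 1→4: n4:back/v1/[-]
after 6 — propose(1,'x'): ·
after 7 — deliver 1→2: n2:back/v1/[x]
after 8 — deliver 2→1: ·
after 9 — propose(1,'w'): ·
after 10 — deliver 1→3: n3:back/v1/[x]
after 11 — deliver 3→1: ·
after 12 — deliver 1→4: n4:back/v1/[x]
after 13 — deliver 4→1: n1:prim/v1/[w]
after 14 — timeout(4): n4:back/v2/[x]
after 15 — deliver 4→3: n3:back/v2/[x]
after 16 — crash(2): n2:✗back/v1/[x]
after 17 — recover(2): n2:back/v1/[x]
after 18 — deliver 3→4: ·
after 19 — deliver 1→3: ·
after 20 — timeout(2): n2:prim/v2/[x]
after 21 — timeout(2): n2:back/v3/[x]
after 22 — crash(3): n3:✗back/v2/[x]
after 23 — propose(1,'p'): ·

empty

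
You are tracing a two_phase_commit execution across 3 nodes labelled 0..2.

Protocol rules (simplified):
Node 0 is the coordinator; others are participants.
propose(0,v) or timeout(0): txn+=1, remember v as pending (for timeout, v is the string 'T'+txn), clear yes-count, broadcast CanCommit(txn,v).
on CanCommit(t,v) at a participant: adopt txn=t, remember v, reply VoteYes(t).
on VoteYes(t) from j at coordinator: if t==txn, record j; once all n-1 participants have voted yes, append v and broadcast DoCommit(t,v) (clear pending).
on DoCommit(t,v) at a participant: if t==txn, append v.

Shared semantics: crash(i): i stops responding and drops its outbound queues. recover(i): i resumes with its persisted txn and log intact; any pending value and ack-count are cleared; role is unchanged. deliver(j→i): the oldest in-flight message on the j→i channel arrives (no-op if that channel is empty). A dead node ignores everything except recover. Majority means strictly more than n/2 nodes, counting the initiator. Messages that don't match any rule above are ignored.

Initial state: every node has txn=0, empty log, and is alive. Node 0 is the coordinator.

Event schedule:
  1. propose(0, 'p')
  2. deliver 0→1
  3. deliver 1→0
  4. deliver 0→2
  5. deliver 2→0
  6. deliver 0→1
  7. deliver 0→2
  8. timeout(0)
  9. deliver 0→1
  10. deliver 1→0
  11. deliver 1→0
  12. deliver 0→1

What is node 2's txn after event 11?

1

step 1 propose(0,'p'): 0={coor,t=1,log=-}
step 2 deliver 0→1: 1={part,t=1,log=-}
step 3 deliver 1→0: —
step 4 deliver 0→2: 2={part,t=1,log=-}
step 5 deliver 2→0: 0={coor,t=1,log=p}
step 6 deliver 0→1: 1={part,t=1,log=p}
step 7 deliver 0→2: 2={part,t=1,log=p}
step 8 timeout(0): 0={coor,t=2,log=p}
step 9 deliver 0→1: 1={part,t=2,log=p}
step 10 deliver 1→0: —
step 11 deliver 1→0: —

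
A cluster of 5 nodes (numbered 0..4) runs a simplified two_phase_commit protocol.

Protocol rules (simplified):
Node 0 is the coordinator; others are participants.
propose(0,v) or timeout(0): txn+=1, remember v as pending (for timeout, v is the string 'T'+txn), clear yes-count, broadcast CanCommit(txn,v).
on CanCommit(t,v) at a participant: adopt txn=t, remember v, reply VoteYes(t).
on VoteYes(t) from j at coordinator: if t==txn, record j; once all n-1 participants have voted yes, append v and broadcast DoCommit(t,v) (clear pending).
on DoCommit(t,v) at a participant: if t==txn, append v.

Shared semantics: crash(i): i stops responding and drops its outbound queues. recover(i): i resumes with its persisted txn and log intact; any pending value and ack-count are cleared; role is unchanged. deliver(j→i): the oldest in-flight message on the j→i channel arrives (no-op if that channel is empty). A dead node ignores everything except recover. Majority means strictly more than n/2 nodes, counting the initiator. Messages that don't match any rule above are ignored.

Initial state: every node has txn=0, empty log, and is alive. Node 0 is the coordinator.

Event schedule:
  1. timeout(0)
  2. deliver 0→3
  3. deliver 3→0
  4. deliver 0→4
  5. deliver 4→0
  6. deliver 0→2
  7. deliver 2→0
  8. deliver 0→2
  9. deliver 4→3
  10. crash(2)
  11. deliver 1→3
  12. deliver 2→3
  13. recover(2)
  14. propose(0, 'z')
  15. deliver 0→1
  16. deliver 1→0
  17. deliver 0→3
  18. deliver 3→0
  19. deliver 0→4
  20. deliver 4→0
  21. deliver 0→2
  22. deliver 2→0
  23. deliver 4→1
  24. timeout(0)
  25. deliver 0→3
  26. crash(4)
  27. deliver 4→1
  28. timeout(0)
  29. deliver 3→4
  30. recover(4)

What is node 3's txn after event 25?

3

step 1 timeout(0): 0={coor,t=1,log=-}
step 2 deliver 0→3: 3={part,t=1,log=-}
step 3 deliver 3→0: —
step 4 deliver 0→4: 4={part,t=1,log=-}
step 5 deliver 4→0: —
step 6 deliver 0→2: 2={part,t=1,log=-}
step 7 deliver 2→0: —
step 8 deliver 0→2: —
step 9 deliver 4→3: —
step 10 crash(2): 2={✗part,t=1,log=-}
step 11 deliver 1→3: —
step 12 deliver 2→3: —
step 13 recover(2): 2={part,t=1,log=-}
step 14 propose(0,'z'): 0={coor,t=2,log=-}
step 15 deliver 0→1: 1={part,t=1,log=-}
step 16 deliver 1→0: —
step 17 deliver 0→3: 3={part,t=2,log=-}
step 18 deliver 3→0: —
step 19 deliver 0→4: 4={part,t=2,log=-}
step 20 deliver 4→0: —
step 21 deliver 0→2: 2={part,t=2,log=-}
step 22 deliver 2→0: —
step 23 deliver 4→1: —
step 24 timeout(0): 0={coor,t=3,log=-}
step 25 deliver 0→3: 3={part,t=3,log=-}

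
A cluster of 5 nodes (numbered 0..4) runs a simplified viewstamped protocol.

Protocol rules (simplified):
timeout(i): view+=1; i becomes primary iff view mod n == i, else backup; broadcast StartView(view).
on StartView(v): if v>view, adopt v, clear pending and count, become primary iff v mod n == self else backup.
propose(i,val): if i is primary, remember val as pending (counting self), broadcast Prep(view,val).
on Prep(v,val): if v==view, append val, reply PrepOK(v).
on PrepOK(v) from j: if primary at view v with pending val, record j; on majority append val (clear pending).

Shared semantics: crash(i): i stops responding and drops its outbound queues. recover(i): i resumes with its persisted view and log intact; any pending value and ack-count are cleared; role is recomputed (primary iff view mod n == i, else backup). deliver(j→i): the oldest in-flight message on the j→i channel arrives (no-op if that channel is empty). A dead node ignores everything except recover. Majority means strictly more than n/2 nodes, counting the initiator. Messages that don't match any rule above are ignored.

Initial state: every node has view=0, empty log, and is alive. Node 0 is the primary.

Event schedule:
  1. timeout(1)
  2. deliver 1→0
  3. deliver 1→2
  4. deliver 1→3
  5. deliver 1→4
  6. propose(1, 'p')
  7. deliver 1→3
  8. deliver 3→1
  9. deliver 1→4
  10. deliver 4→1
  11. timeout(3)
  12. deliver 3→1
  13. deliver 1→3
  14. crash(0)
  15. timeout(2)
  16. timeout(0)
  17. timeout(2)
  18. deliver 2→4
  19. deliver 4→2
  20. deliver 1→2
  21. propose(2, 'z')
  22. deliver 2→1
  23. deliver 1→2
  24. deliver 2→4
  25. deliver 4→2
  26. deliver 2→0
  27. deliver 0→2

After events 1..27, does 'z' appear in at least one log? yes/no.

no

step 1 timeout(1): 1={prim,v=1,log=-}
step 2 deliver 1→0: 0={back,v=1,log=-}
step 3 deliver 1→2: 2={back,v=1,log=-}
step 4 deliver 1→3: 3={back,v=1,log=-}
step 5 deliver 1→4: 4={back,v=1,log=-}
step 6 propose(1,'p'): —
step 7 deliver 1→3: 3={back,v=1,log=p}
step 8 deliver 3→1: —
step 9 deliver 1→4: 4={back,v=1,log=p}
step 10 deliver 4→1: 1={prim,v=1,log=p}
step 11 timeout(3): 3={back,v=2,log=p}
step 12 deliver 3→1: 1={back,v=2,log=p}
step 13 deliver 1→3: —
step 14 crash(0): 0={✗back,v=1,log=-}
step 15 timeout(2): 2={prim,v=2,log=-}
step 16 timeout(0): —
step 17 timeout(2): 2={back,v=3,log=-}
step 18 deliver 2→4: 4={back,v=2,log=p}
step 19 deliver 4→2: —
step 20 deliver 1→2: —
step 21 propose(2,'z'): —
step 22 deliver 2→1: —
step 23 deliver 1→2: —
step 24 deliver 2→4: 4={back,v=3,log=p}
step 25 deliver 4→2: —
step 26 deliver 2→0: —
step 27 deliver 0→2: —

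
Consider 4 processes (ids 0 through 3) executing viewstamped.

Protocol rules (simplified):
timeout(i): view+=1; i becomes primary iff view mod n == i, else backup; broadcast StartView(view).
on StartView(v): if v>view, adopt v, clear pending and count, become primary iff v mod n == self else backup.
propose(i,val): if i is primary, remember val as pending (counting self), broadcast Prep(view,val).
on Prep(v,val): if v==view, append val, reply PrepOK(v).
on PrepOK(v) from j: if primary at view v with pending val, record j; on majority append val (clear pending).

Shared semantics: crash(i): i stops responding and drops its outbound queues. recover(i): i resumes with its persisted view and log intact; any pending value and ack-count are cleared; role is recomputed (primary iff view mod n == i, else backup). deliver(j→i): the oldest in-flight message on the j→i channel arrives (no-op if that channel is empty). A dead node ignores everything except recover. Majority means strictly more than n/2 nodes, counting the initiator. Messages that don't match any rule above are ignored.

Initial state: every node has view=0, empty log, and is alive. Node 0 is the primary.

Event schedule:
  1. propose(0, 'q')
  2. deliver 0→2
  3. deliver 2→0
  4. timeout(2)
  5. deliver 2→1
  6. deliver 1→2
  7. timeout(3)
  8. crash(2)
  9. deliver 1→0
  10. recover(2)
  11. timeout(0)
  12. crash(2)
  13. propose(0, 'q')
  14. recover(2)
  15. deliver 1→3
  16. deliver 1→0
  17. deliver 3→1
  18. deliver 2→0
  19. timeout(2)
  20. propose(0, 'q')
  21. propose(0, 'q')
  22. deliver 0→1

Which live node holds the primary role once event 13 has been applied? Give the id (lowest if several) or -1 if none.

1

e1 propose(0,'q'): ·
e2 deliver 0→2: 2[back,v=0,q]
e3 deliver 2→0: ·
e4 timeout(2): 2[back,v=1,q]
e5 deliver 2→1: 1[prim,v=1,-]
e6 deliver 1→2: ·
e7 timeout(3): 3[back,v=1,-]
e8 crash(2): 2[✗back,v=1,q]
e9 deliver 1→0: ·
e10 recover(2): 2[back,v=1,q]
e11 timeout(0): 0[back,v=1,-]
e12 crash(2): 2[✗back,v=1,q]
e13 propose(0,'q'): ·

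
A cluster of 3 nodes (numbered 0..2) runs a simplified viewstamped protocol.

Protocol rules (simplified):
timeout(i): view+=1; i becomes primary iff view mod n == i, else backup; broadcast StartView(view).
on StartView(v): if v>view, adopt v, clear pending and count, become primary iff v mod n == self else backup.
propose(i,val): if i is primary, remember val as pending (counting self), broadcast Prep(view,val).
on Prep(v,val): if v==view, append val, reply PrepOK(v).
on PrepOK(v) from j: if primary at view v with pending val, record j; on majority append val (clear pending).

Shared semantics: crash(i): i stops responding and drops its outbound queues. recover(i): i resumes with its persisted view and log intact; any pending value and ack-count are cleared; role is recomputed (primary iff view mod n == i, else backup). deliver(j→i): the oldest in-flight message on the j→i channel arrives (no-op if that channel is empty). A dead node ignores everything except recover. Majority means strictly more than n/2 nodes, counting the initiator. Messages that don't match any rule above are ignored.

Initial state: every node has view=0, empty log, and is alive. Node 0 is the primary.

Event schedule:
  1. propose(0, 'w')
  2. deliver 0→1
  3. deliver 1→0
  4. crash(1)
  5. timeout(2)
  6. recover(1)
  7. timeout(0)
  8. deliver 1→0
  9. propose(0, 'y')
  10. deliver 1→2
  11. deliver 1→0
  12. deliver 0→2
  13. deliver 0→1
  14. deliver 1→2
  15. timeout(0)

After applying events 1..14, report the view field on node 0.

1

after 1 — propose(0,'w'): ·
after 2 — deliver 0→1: n1:back/v0/[w]
after 3 — deliver 1→0: n0:prim/v0/[w]
after 4 — crash(1): n1:✗back/v0/[w]
after 5 — timeout(2): n2:back/v1/[-]
after 6 — recover(1): n1:back/v0/[w]
after 7 — timeout(0): n0:back/v1/[w]
after 8 — deliver 1→0: ·
after 9 — propose(0,'y'): ·
after 10 — deliver 1→2: ·
after 11 — deliver 1→0: ·
after 12 — deliver 0→2: ·
after 13 — deliver 0→1: n1:prim/v1/[w]
after 14 — deliver 1→2: ·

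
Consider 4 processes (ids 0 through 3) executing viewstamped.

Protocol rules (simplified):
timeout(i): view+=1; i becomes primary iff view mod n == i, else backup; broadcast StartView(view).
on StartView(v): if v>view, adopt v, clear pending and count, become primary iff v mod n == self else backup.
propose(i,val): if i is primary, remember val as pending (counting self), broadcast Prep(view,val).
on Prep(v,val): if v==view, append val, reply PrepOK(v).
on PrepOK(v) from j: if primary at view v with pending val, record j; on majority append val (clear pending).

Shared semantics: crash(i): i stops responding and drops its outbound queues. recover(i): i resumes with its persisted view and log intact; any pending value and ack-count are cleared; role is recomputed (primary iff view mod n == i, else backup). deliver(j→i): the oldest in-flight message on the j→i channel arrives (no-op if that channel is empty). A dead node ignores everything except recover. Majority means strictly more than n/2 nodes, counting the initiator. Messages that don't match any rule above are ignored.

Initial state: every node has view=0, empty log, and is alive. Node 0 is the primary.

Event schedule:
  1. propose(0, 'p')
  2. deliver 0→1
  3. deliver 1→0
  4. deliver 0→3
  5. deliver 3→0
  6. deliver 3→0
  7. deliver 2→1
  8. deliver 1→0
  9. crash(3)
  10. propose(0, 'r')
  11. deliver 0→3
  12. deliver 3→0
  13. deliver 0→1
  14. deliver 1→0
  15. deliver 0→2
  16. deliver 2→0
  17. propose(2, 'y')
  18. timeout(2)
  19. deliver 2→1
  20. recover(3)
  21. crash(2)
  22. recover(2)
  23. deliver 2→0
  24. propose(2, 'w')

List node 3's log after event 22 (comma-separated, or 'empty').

p

e1 propose(0,'p'): ·
e2 deliver 0→1: 1[back,v=0,p]
e3 deliver 1→0: ·
e4 deliver 0→3: 3[back,v=0,p]
e5 deliver 3→0: 0[prim,v=0,p]
e6 deliver 3→0: ·
e7 deliver 2→1: ·
e8 deliver 1→0: ·
e9 crash(3): 3[✗back,v=0,p]
e10 propose(0,'r'): ·
e11 deliver 0→3: ·
e12 deliver 3→0: ·
e13 deliver 0→1: 1[back,v=0,p,r]
e14 deliver 1→0: ·
e15 deliver 0→2: 2[back,v=0,p]
e16 deliver 2→0: 0[prim,v=0,p,r]
e17 propose(2,'y'): ·
e18 timeout(2): 2[back,v=1,p]
e19 deliver 2→1: 1[prim,v=1,p,r]
e20 recover(3): 3[back,v=0,p]
e21 crash(2): 2[✗back,v=1,p]
e22 recover(2): 2[back,v=1,p]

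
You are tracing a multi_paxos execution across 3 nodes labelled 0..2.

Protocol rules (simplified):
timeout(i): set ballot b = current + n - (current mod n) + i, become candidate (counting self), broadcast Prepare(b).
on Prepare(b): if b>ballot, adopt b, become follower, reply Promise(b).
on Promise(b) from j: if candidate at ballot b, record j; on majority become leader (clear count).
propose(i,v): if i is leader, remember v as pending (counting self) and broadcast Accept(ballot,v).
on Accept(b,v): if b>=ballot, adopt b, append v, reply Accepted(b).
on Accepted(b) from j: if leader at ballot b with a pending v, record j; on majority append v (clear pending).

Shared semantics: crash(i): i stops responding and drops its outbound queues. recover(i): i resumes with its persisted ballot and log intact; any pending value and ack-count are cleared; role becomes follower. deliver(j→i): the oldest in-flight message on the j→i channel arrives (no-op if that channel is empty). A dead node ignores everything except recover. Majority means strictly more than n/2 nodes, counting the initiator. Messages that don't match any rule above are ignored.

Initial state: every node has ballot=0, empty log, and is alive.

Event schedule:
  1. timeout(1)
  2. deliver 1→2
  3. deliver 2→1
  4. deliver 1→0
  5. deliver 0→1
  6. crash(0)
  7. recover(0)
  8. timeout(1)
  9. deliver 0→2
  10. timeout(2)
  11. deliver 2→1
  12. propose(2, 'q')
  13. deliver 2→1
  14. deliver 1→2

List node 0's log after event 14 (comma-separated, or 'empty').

empty

[1] timeout(1) → N1(cand b4 [-])
[2] deliver 1→2 → N2(foll b4 [-])
[3] deliver 2→1 → N1(lead b4 [-])
[4] deliver 1→0 → N0(foll b4 [-])
[5] deliver 0→1 → ∅
[6] crash(0) → N0(✗foll b4 [-])
[7] recover(0) → N0(foll b4 [-])
[8] timeout(1) → N1(cand b7 [-])
[9] deliver 0→2 → ∅
[10] timeout(2) → N2(cand b8 [-])
[11] deliver 2→1 → N1(foll b8 [-])
[12] propose(2,'q') → ∅
[13] deliver 2→1 → ∅
[14] deliver 1→2 → ∅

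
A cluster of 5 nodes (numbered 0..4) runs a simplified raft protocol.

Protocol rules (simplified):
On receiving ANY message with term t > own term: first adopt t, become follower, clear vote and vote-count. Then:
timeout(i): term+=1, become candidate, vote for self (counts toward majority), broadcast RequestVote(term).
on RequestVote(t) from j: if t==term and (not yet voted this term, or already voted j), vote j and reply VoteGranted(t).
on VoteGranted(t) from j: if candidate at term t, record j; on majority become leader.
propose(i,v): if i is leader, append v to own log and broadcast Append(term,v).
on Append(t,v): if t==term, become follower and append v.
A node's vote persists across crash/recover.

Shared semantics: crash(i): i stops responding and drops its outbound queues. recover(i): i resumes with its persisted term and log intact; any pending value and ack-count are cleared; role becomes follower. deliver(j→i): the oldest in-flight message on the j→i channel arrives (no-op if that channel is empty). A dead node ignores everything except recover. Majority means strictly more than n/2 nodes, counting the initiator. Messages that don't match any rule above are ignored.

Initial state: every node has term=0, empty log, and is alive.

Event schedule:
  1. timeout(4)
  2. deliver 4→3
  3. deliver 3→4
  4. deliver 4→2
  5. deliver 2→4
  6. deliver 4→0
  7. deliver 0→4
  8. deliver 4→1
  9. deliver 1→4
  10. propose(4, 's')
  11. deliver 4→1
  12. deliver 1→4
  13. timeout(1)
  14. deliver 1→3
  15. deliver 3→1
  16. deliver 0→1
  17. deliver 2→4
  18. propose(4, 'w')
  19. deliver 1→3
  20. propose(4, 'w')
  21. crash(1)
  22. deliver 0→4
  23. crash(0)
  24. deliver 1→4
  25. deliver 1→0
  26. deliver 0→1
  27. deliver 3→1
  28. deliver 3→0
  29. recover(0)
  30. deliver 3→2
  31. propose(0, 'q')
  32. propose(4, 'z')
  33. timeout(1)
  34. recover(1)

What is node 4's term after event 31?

1

step 1 timeout(4): 4={cand,t=1,log=-}
step 2 deliver 4→3: 3={foll,t=1,log=-}
step 3 deliver 3→4: —
step 4 deliver 4→2: 2={foll,t=1,log=-}
step 5 deliver 2→4: 4={lead,t=1,log=-}
step 6 deliver 4→0: 0={foll,t=1,log=-}
step 7 deliver 0→4: —
step 8 deliver 4→1: 1={foll,t=1,log=-}
step 9 deliver 1→4: —
step 10 propose(4,'s'): 4={lead,t=1,log=s}
step 11 deliver 4→1: 1={foll,t=1,log=s}
step 12 deliver 1→4: —
step 13 timeout(1): 1={cand,t=2,log=s}
step 14 deliver 1→3: 3={foll,t=2,log=-}
step 15 deliver 3→1: —
step 16 deliver 0→1: —
step 17 deliver 2→4: —
step 18 propose(4,'w'): 4={lead,t=1,log=s,w}
step 19 deliver 1→3: —
step 20 propose(4,'w'): 4={lead,t=1,log=s,w,w}
step 21 crash(1): 1={✗cand,t=2,log=s}
step 22 deliver 0→4: —
step 23 crash(0): 0={✗foll,t=1,log=-}
step 24 deliver 1→4: —
step 25 deliver 1→0: —
step 26 deliver 0→1: —
step 27 deliver 3→1: —
step 28 deliver 3→0: —
step 29 recover(0): 0={foll,t=1,log=-}
step 30 deliver 3→2: —
step 31 propose(0,'q'): —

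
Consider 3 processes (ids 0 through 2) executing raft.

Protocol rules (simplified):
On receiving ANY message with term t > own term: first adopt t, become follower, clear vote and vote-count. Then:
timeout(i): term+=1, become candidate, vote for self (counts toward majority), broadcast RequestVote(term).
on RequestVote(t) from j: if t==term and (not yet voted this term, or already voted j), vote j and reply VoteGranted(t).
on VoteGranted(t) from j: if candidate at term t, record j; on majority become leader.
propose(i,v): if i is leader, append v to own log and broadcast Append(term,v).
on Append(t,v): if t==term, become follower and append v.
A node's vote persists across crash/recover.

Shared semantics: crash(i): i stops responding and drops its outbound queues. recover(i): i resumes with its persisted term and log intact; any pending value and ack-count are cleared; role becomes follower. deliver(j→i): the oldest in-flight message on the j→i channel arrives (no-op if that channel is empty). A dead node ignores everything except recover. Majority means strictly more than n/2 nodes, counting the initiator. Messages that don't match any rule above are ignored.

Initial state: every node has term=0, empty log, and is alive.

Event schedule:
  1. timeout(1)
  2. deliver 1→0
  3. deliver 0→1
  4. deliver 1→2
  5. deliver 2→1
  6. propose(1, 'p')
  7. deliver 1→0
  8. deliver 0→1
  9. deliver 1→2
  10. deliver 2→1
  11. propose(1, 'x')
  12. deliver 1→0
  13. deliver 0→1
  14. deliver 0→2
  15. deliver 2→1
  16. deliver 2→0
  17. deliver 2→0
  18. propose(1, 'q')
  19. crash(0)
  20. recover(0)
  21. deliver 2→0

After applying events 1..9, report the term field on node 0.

after 1 — timeout(1): n1:cand/t1/[-]
after 2 — deliver 1→0: n0:foll/t1/[-]
after 3 — deliver 0→1: n1:lead/t1/[-]
after 4 — deliver 1→2: n2:foll/t1/[-]
after 5 — deliver 2→1: ·
after 6 — propose(1,'p'): n1:lead/t1/[p]
after 7 — deliver 1→0: n0:foll/t1/[p]
after 8 — deliver 0→1: ·
after 9 — deliver 1→2: n2:foll/t1/[p]

1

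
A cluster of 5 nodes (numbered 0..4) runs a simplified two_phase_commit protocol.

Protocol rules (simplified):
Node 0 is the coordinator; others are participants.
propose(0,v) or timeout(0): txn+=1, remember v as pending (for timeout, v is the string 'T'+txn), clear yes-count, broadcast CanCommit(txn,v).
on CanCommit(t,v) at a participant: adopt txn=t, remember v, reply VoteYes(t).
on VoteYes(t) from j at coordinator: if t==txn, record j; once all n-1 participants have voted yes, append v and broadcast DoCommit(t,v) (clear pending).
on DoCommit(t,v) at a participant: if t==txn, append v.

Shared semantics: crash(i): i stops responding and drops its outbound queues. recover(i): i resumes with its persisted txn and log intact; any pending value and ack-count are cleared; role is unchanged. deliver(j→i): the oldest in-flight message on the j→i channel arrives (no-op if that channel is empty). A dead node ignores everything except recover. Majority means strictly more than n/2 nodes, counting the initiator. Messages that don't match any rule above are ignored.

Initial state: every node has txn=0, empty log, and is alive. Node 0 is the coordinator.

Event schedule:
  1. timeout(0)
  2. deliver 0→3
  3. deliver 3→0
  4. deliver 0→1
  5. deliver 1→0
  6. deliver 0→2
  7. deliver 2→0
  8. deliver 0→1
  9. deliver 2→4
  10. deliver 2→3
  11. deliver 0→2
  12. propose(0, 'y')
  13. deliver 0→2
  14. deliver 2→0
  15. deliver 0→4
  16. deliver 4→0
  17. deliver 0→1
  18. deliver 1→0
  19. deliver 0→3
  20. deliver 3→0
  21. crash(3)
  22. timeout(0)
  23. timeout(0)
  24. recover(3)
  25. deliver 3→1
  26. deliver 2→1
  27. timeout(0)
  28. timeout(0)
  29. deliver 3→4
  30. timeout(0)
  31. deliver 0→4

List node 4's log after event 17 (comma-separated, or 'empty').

step 1 timeout(0): 0={coor,t=1,log=-}
step 2 deliver 0→3: 3={part,t=1,log=-}
step 3 deliver 3→0: —
step 4 deliver 0→1: 1={part,t=1,log=-}
step 5 deliver 1→0: —
step 6 deliver 0→2: 2={part,t=1,log=-}
step 7 deliver 2→0: —
step 8 deliver 0→1: —
step 9 deliver 2→4: —
step 10 deliver 2→3: —
step 11 deliver 0→2: —
step 12 propose(0,'y'): 0={coor,t=2,log=-}
step 13 deliver 0→2: 2={part,t=2,log=-}
step 14 deliver 2→0: —
step 15 deliver 0→4: 4={part,t=1,log=-}
step 16 deliver 4→0: —
step 17 deliver 0→1: 1={part,t=2,log=-}

empty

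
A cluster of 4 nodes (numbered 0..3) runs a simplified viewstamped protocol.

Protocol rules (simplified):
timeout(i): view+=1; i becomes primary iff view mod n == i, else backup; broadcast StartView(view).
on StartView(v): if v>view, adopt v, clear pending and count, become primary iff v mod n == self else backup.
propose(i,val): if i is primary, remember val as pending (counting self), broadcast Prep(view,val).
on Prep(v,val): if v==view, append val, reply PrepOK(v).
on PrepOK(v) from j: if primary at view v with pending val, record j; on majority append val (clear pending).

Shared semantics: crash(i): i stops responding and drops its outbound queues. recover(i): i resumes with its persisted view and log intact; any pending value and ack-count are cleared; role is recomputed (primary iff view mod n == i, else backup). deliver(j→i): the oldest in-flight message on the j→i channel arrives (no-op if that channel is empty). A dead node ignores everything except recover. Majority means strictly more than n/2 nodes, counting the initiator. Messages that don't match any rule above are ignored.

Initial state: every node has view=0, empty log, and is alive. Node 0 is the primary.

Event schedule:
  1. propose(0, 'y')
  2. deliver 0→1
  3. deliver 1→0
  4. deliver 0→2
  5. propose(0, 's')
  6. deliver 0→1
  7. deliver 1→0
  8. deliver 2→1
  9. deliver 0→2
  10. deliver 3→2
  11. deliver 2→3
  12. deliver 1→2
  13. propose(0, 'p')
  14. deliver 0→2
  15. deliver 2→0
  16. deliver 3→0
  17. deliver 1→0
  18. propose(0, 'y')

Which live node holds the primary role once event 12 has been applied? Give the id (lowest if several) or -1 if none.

0

[1] propose(0,'y') → ∅
[2] deliver 0→1 → N1(back v0 [y])
[3] deliver 1→0 → ∅
[4] deliver 0→2 → N2(back v0 [y])
[5] propose(0,'s') → ∅
[6] deliver 0→1 → N1(back v0 [y,s])
[7] deliver 1→0 → ∅
[8] deliver 2→1 → ∅
[9] deliver 0→2 → N2(back v0 [y,s])
[10] deliver 3→2 → ∅
[11] deliver 2→3 → ∅
[12] deliver 1→2 → ∅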